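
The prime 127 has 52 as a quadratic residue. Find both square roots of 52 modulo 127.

Since 127 ≡ 3 (mod 4), a square root of 52 is 52^((127+1)/4) = 52^32 mod 127.
Repeated squaring: 52^2≡37, 52^4≡99, 52^8≡22, 52^16≡103, 52^32≡68 (mod 127).
52^32 = 52^(32) ≡ 68 (mod 127).
Check: 68² = 4624 ≡ 52 (mod 127). The two roots are 59 and 68.

59, 68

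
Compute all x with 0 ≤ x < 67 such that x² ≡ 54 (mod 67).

11, 56

Since 67 ≡ 3 (mod 4), a square root of 54 is 54^((67+1)/4) = 54^17 mod 67.
Repeated squaring: 54^2≡35, 54^4≡19, 54^8≡26, 54^16≡6 (mod 67).
54^17 = 54^(16+1) ≡ 56 (mod 67).
Check: 56² = 3136 ≡ 54 (mod 67). The two roots are 11 and 56.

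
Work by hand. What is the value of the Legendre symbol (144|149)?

Pull out 2^4: since 149 ≡ 5 (mod 8), (2/149) = -1, so (2/149)^4 = +1.
Reciprocity: 9 ≡ 1 and 149 ≡ 1 (mod 4), so (9/149) = +(149/9).
Reduce top mod 9: now compute (5/9).
Reciprocity: 5 ≡ 1 and 9 ≡ 1 (mod 4), so (5/9) = +(9/5).
Reduce top mod 5: now compute (4/5).
Pull out 2^2: since 5 ≡ 5 (mod 8), (2/5) = -1, so (2/5)^2 = +1.
Reached (1/5) = 1. Collecting the sign flips along the way, the symbol is +1.

1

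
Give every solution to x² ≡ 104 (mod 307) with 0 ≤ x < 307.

Since 307 ≡ 3 (mod 4), a square root of 104 is 104^((307+1)/4) = 104^77 mod 307.
Repeated squaring: 104^2≡71, 104^4≡129, 104^8≡63, 104^16≡285, 104^32≡177, 104^64≡15 (mod 307).
104^77 = 104^(64+8+4+1) ≡ 248 (mod 307).
Check: 248² = 61504 ≡ 104 (mod 307). The two roots are 59 and 248.

59, 248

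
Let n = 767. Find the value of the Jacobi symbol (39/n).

0

Reciprocity: 39 ≡ 3 and 767 ≡ 3 (mod 4), so (39/767) = −(767/39).
Reduce top mod 39: now compute (26/39).
Pull out 2: since 39 ≡ 7 (mod 8), (2/39) = +1.
Reciprocity: 13 ≡ 1 and 39 ≡ 3 (mod 4), so (13/39) = +(39/13).
Reduce top mod 13: now compute (0/13).
Top reduces to 0: gcd > 1, so the symbol is 0.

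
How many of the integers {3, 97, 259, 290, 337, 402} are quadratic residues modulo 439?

(3/439) = -1 → non-residue.
(97/439) = -1 → non-residue.
(259/439) = -1 → non-residue.
(290/439) = +1 → QR.
(337/439) = -1 → non-residue.
(402/439) = +1 → QR.
Total quadratic residues among the 6: 2.

2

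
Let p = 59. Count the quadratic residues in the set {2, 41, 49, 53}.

(2/59) = -1 → non-residue.
(41/59) = +1 → QR.
(49/59) = +1 → QR.
(53/59) = +1 → QR.
Total quadratic residues among the 4: 3.

3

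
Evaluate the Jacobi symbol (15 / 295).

Reciprocity: 15 ≡ 3 and 295 ≡ 3 (mod 4), so (15/295) = −(295/15).
Reduce top mod 15: now compute (10/15).
Pull out 2: since 15 ≡ 7 (mod 8), (2/15) = +1.
Reciprocity: 5 ≡ 1 and 15 ≡ 3 (mod 4), so (5/15) = +(15/5).
Reduce top mod 5: now compute (0/5).
Top reduces to 0: gcd > 1, so the symbol is 0.

0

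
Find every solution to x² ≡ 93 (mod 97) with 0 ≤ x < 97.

44, 53

97 ≡ 1 (mod 4), so we find a root by search.
Trying successive values, 44² = 1936 ≡ 93 (mod 97). The other root is 97 − 44 = 53.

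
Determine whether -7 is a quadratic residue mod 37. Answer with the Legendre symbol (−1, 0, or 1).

1

Euler's criterion: (-7/37) ≡ 30^18 (mod 37).
30^2 ≡ 12 (mod 37)
30^4 ≡ 33 (mod 37)
30^8 ≡ 16 (mod 37)
30^16 ≡ 34 (mod 37)
30^18 = 30^(16+2) ≡ 1 (mod 37).
Result is 1, so (-7/37) = 1.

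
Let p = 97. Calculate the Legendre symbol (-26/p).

Euler's criterion: (-26/97) ≡ 71^48 (mod 97).
71^2 ≡ 94 (mod 97)
71^4 ≡ 9 (mod 97)
71^8 ≡ 81 (mod 97)
71^16 ≡ 62 (mod 97)
71^32 ≡ 61 (mod 97)
71^48 = 71^(32+16) ≡ 96 (mod 97).
Result is 96 ≡ −1, so (-26/97) = −1.

-1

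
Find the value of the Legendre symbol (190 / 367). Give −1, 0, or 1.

1

Pull out 2: since 367 ≡ 7 (mod 8), (2/367) = +1.
Reciprocity: 95 ≡ 3 and 367 ≡ 3 (mod 4), so (95/367) = −(367/95).
Reduce top mod 95: now compute (82/95).
Pull out 2: since 95 ≡ 7 (mod 8), (2/95) = +1.
Reciprocity: 41 ≡ 1 and 95 ≡ 3 (mod 4), so (41/95) = +(95/41).
Reduce top mod 41: now compute (13/41).
Reciprocity: 13 ≡ 1 and 41 ≡ 1 (mod 4), so (13/41) = +(41/13).
Reduce top mod 13: now compute (2/13).
Pull out 2: since 13 ≡ 5 (mod 8), (2/13) = -1.
Reached (1/13) = 1. Collecting the sign flips along the way, the symbol is +1.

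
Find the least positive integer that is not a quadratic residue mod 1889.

3

(2/1889) = +1, so 2 is a residue.
(3/1889) = −1, so 3 is the smallest positive non-residue mod 1889.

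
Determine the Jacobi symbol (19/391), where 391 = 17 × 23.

Reciprocity: 19 ≡ 3 and 391 ≡ 3 (mod 4), so (19/391) = −(391/19).
Reduce top mod 19: now compute (11/19).
Reciprocity: 11 ≡ 3 and 19 ≡ 3 (mod 4), so (11/19) = −(19/11).
Reduce top mod 11: now compute (8/11).
Pull out 2^3: since 11 ≡ 3 (mod 8), (2/11) = -1, so (2/11)^3 = -1.
Reached (1/11) = 1. Collecting the sign flips along the way, the symbol is -1.

-1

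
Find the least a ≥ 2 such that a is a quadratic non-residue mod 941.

(2/941) = −1, so 2 is the smallest positive non-residue mod 941.

2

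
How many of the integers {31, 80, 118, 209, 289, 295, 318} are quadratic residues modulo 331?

(31/331) = +1 → QR.
(80/331) = +1 → QR.
(118/331) = +1 → QR.
(209/331) = -1 → non-residue.
(289/331) = +1 → QR.
(295/331) = -1 → non-residue.
(318/331) = +1 → QR.
Total quadratic residues among the 7: 5.

5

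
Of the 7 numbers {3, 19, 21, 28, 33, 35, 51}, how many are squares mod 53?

(3/53) = -1 → non-residue.
(19/53) = -1 → non-residue.
(21/53) = -1 → non-residue.
(28/53) = +1 → QR.
(33/53) = -1 → non-residue.
(35/53) = -1 → non-residue.
(51/53) = -1 → non-residue.
Total quadratic residues among the 7: 1.

1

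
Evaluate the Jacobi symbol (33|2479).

Reciprocity: 33 ≡ 1 and 2479 ≡ 3 (mod 4), so (33/2479) = +(2479/33).
Reduce top mod 33: now compute (4/33).
Pull out 2^2: since 33 ≡ 1 (mod 8), (2/33) = +1, so (2/33)^2 = +1.
Reached (1/33) = 1. Collecting the sign flips along the way, the symbol is +1.

1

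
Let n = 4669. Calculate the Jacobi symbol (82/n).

Pull out 2: since 4669 ≡ 5 (mod 8), (2/4669) = -1.
Reciprocity: 41 ≡ 1 and 4669 ≡ 1 (mod 4), so (41/4669) = +(4669/41).
Reduce top mod 41: now compute (36/41).
Pull out 2^2: since 41 ≡ 1 (mod 8), (2/41) = +1, so (2/41)^2 = +1.
Reciprocity: 9 ≡ 1 and 41 ≡ 1 (mod 4), so (9/41) = +(41/9).
Reduce top mod 9: now compute (5/9).
Reciprocity: 5 ≡ 1 and 9 ≡ 1 (mod 4), so (5/9) = +(9/5).
Reduce top mod 5: now compute (4/5).
Pull out 2^2: since 5 ≡ 5 (mod 8), (2/5) = -1, so (2/5)^2 = +1.
Reached (1/5) = 1. Collecting the sign flips along the way, the symbol is -1.

-1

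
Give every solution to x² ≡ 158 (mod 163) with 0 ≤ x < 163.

Since 163 ≡ 3 (mod 4), a square root of 158 is 158^((163+1)/4) = 158^41 mod 163.
Repeated squaring: 158^2≡25, 158^4≡136, 158^8≡77, 158^16≡61, 158^32≡135 (mod 163).
158^41 = 158^(32+8+1) ≡ 22 (mod 163).
Check: 22² = 484 ≡ 158 (mod 163). The two roots are 22 and 141.

22, 141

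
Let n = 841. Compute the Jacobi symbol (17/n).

Reciprocity: 17 ≡ 1 and 841 ≡ 1 (mod 4), so (17/841) = +(841/17).
Reduce top mod 17: now compute (8/17).
Pull out 2^3: since 17 ≡ 1 (mod 8), (2/17) = +1, so (2/17)^3 = +1.
Reached (1/17) = 1. Collecting the sign flips along the way, the symbol is +1.

1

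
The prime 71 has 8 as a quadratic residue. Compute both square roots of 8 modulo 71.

24, 47

Since 71 ≡ 3 (mod 4), a square root of 8 is 8^((71+1)/4) = 8^18 mod 71.
Repeated squaring: 8^2≡64, 8^4≡49, 8^8≡58, 8^16≡27 (mod 71).
8^18 = 8^(16+2) ≡ 24 (mod 71).
Check: 24² = 576 ≡ 8 (mod 71). The two roots are 24 and 47.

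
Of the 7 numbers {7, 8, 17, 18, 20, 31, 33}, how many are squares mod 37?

2

(7/37) = +1 → QR.
(8/37) = -1 → non-residue.
(17/37) = -1 → non-residue.
(18/37) = -1 → non-residue.
(20/37) = -1 → non-residue.
(31/37) = -1 → non-residue.
(33/37) = +1 → QR.
Total quadratic residues among the 7: 2.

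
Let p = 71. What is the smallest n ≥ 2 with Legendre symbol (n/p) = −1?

7

(2/71) = +1, so 2 is a residue.
(3/71) = +1, so 3 is a residue.
(4/71) = +1, so 4 is a residue.
(5/71) = +1, so 5 is a residue.
(6/71) = +1, so 6 is a residue.
(7/71) = −1, so 7 is the smallest positive non-residue mod 71.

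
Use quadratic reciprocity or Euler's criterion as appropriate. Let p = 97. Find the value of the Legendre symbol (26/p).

-1

Euler's criterion: (26/97) ≡ 26^48 (mod 97).
26^2 ≡ 94 (mod 97)
26^4 ≡ 9 (mod 97)
26^8 ≡ 81 (mod 97)
26^16 ≡ 62 (mod 97)
26^32 ≡ 61 (mod 97)
26^48 = 26^(32+16) ≡ 96 (mod 97).
Result is 96 ≡ −1, so (26/97) = −1.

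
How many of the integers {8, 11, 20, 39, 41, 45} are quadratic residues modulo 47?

1

(8/47) = +1 → QR.
(11/47) = -1 → non-residue.
(20/47) = -1 → non-residue.
(39/47) = -1 → non-residue.
(41/47) = -1 → non-residue.
(45/47) = -1 → non-residue.
Total quadratic residues among the 6: 1.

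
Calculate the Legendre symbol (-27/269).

-1

First reduce: -27 ≡ 242 (mod 269).
Pull out 2: since 269 ≡ 5 (mod 8), (2/269) = -1.
Reciprocity: 121 ≡ 1 and 269 ≡ 1 (mod 4), so (121/269) = +(269/121).
Reduce top mod 121: now compute (27/121).
Reciprocity: 27 ≡ 3 and 121 ≡ 1 (mod 4), so (27/121) = +(121/27).
Reduce top mod 27: now compute (13/27).
Reciprocity: 13 ≡ 1 and 27 ≡ 3 (mod 4), so (13/27) = +(27/13).
Reduce top mod 13: now compute (1/13).
Reached (1/13) = 1. Collecting the sign flips along the way, the symbol is -1.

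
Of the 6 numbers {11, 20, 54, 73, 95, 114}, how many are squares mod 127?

2

(11/127) = +1 → QR.
(20/127) = -1 → non-residue.
(54/127) = -1 → non-residue.
(73/127) = +1 → QR.
(95/127) = -1 → non-residue.
(114/127) = -1 → non-residue.
Total quadratic residues among the 6: 2.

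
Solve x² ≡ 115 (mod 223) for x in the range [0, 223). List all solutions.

28, 195

Since 223 ≡ 3 (mod 4), a square root of 115 is 115^((223+1)/4) = 115^56 mod 223.
Repeated squaring: 115^2≡68, 115^4≡164, 115^8≡136, 115^16≡210, 115^32≡169 (mod 223).
115^56 = 115^(32+16+8) ≡ 28 (mod 223).
Check: 28² = 784 ≡ 115 (mod 223). The two roots are 28 and 195.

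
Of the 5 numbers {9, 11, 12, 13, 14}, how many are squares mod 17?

2

(9/17) = +1 → QR.
(11/17) = -1 → non-residue.
(12/17) = -1 → non-residue.
(13/17) = +1 → QR.
(14/17) = -1 → non-residue.
Total quadratic residues among the 5: 2.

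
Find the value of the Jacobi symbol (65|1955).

Reciprocity: 65 ≡ 1 and 1955 ≡ 3 (mod 4), so (65/1955) = +(1955/65).
Reduce top mod 65: now compute (5/65).
Reciprocity: 5 ≡ 1 and 65 ≡ 1 (mod 4), so (5/65) = +(65/5).
Reduce top mod 5: now compute (0/5).
Top reduces to 0: gcd > 1, so the symbol is 0.

0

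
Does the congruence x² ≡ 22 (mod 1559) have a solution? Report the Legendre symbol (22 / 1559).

1

Pull out 2: since 1559 ≡ 7 (mod 8), (2/1559) = +1.
Reciprocity: 11 ≡ 3 and 1559 ≡ 3 (mod 4), so (11/1559) = −(1559/11).
Reduce top mod 11: now compute (8/11).
Pull out 2^3: since 11 ≡ 3 (mod 8), (2/11) = -1, so (2/11)^3 = -1.
Reached (1/11) = 1. Collecting the sign flips along the way, the symbol is +1.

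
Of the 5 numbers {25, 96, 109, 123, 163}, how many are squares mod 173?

4

(25/173) = +1 → QR.
(96/173) = +1 → QR.
(109/173) = +1 → QR.
(123/173) = -1 → non-residue.
(163/173) = +1 → QR.
Total quadratic residues among the 5: 4.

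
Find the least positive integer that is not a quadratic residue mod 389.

2

(2/389) = −1, so 2 is the smallest positive non-residue mod 389.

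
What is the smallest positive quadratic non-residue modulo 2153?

3

(2/2153) = +1, so 2 is a residue.
(3/2153) = −1, so 3 is the smallest positive non-residue mod 2153.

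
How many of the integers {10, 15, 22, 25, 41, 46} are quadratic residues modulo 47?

(10/47) = -1 → non-residue.
(15/47) = -1 → non-residue.
(22/47) = -1 → non-residue.
(25/47) = +1 → QR.
(41/47) = -1 → non-residue.
(46/47) = -1 → non-residue.
Total quadratic residues among the 6: 1.

1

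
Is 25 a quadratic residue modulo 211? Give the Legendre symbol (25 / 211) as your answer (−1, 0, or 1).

Euler's criterion: (25/211) ≡ 25^105 (mod 211).
25^2 ≡ 203 (mod 211)
25^4 ≡ 64 (mod 211)
25^8 ≡ 87 (mod 211)
25^16 ≡ 184 (mod 211)
25^32 ≡ 96 (mod 211)
25^64 ≡ 143 (mod 211)
25^105 = 25^(64+32+8+1) ≡ 1 (mod 211).
Result is 1, so (25/211) = 1.

1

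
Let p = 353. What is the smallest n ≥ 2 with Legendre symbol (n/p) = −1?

(2/353) = +1, so 2 is a residue.
(3/353) = −1, so 3 is the smallest positive non-residue mod 353.

3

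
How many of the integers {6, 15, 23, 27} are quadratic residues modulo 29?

2

(6/29) = +1 → QR.
(15/29) = -1 → non-residue.
(23/29) = +1 → QR.
(27/29) = -1 → non-residue.
Total quadratic residues among the 4: 2.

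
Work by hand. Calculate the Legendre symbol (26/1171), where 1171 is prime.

Pull out 2: since 1171 ≡ 3 (mod 8), (2/1171) = -1.
Reciprocity: 13 ≡ 1 and 1171 ≡ 3 (mod 4), so (13/1171) = +(1171/13).
Reduce top mod 13: now compute (1/13).
Reached (1/13) = 1. Collecting the sign flips along the way, the symbol is -1.

-1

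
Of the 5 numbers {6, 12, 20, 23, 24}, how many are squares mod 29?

(6/29) = +1 → QR.
(12/29) = -1 → non-residue.
(20/29) = +1 → QR.
(23/29) = +1 → QR.
(24/29) = +1 → QR.
Total quadratic residues among the 5: 4.

4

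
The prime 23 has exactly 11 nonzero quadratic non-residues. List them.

Square k = 1,…,11 (k and 23−k give the same square):
1²=1, 2²=4, 3²=9, 4²=16, 5²≡2, 6²≡13, 7²≡3, 8²≡18, 9²≡12, 10²≡8, 11²≡6 (mod 23).
The residues are {1, 2, 3, 4, 6, 8, 9, 12, 13, 16, 18}; the non-residues are the remaining 11 nonzero classes.

5 7 10 11 14 15 17 19 20 21 22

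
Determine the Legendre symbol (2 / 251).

Pull out 2: since 251 ≡ 3 (mod 8), (2/251) = -1.
Reached (1/251) = 1. Collecting the sign flips along the way, the symbol is -1.

-1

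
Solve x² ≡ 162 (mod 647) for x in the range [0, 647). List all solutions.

Since 647 ≡ 3 (mod 4), a square root of 162 is 162^((647+1)/4) = 162^162 mod 647.
Repeated squaring: 162^2≡364, 162^4≡508, 162^8≡558, 162^16≡157, 162^32≡63, 162^64≡87, 162^128≡452 (mod 647).
162^162 = 162^(128+32+2) ≡ 324 (mod 647).
Check: 324² = 104976 ≡ 162 (mod 647). The two roots are 323 and 324.

323, 324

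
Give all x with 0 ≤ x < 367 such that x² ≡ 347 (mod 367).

54, 313

Since 367 ≡ 3 (mod 4), a square root of 347 is 347^((367+1)/4) = 347^92 mod 367.
Repeated squaring: 347^2≡33, 347^4≡355, 347^8≡144, 347^16≡184, 347^32≡92, 347^64≡23 (mod 367).
347^92 = 347^(64+16+8+4) ≡ 313 (mod 367).
Check: 313² = 97969 ≡ 347 (mod 367). The two roots are 54 and 313.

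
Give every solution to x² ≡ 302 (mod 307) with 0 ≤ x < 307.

Since 307 ≡ 3 (mod 4), a square root of 302 is 302^((307+1)/4) = 302^77 mod 307.
Repeated squaring: 302^2≡25, 302^4≡11, 302^8≡121, 302^16≡212, 302^32≡122, 302^64≡148 (mod 307).
302^77 = 302^(64+8+4+1) ≡ 223 (mod 307).
Check: 223² = 49729 ≡ 302 (mod 307). The two roots are 84 and 223.

84, 223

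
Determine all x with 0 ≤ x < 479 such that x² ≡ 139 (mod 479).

Since 479 ≡ 3 (mod 4), a square root of 139 is 139^((479+1)/4) = 139^120 mod 479.
Repeated squaring: 139^2≡161, 139^4≡55, 139^8≡151, 139^16≡288, 139^32≡77, 139^64≡181 (mod 479).
139^120 = 139^(64+32+16+8) ≡ 144 (mod 479).
Check: 144² = 20736 ≡ 139 (mod 479). The two roots are 144 and 335.

144, 335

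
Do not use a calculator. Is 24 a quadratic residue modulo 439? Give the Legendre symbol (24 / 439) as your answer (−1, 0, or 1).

-1

Euler's criterion: (24/439) ≡ 24^219 (mod 439).
24^2 ≡ 137 (mod 439)
24^4 ≡ 331 (mod 439)
24^8 ≡ 250 (mod 439)
24^16 ≡ 162 (mod 439)
24^32 ≡ 343 (mod 439)
24^64 ≡ 436 (mod 439)
24^128 ≡ 9 (mod 439)
24^219 = 24^(128+64+16+8+2+1) ≡ 438 (mod 439).
Result is 438 ≡ −1, so (24/439) = −1.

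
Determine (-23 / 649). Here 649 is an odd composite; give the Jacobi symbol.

First reduce: -23 ≡ 626 (mod 649).
Pull out 2: since 649 ≡ 1 (mod 8), (2/649) = +1.
Reciprocity: 313 ≡ 1 and 649 ≡ 1 (mod 4), so (313/649) = +(649/313).
Reduce top mod 313: now compute (23/313).
Reciprocity: 23 ≡ 3 and 313 ≡ 1 (mod 4), so (23/313) = +(313/23).
Reduce top mod 23: now compute (14/23).
Pull out 2: since 23 ≡ 7 (mod 8), (2/23) = +1.
Reciprocity: 7 ≡ 3 and 23 ≡ 3 (mod 4), so (7/23) = −(23/7).
Reduce top mod 7: now compute (2/7).
Pull out 2: since 7 ≡ 7 (mod 8), (2/7) = +1.
Reached (1/7) = 1. Collecting the sign flips along the way, the symbol is -1.

-1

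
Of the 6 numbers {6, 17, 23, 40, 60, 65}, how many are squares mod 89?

2

(6/89) = -1 → non-residue.
(17/89) = +1 → QR.
(23/89) = -1 → non-residue.
(40/89) = +1 → QR.
(60/89) = -1 → non-residue.
(65/89) = -1 → non-residue.
Total quadratic residues among the 6: 2.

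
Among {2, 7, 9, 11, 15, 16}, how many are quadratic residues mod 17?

4

(2/17) = +1 → QR.
(7/17) = -1 → non-residue.
(9/17) = +1 → QR.
(11/17) = -1 → non-residue.
(15/17) = +1 → QR.
(16/17) = +1 → QR.
Total quadratic residues among the 6: 4.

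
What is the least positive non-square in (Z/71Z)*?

(2/71) = +1, so 2 is a residue.
(3/71) = +1, so 3 is a residue.
(4/71) = +1, so 4 is a residue.
(5/71) = +1, so 5 is a residue.
(6/71) = +1, so 6 is a residue.
(7/71) = −1, so 7 is the smallest positive non-residue mod 71.

7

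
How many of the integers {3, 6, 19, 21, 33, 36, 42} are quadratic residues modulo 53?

3

(3/53) = -1 → non-residue.
(6/53) = +1 → QR.
(19/53) = -1 → non-residue.
(21/53) = -1 → non-residue.
(33/53) = -1 → non-residue.
(36/53) = +1 → QR.
(42/53) = +1 → QR.
Total quadratic residues among the 7: 3.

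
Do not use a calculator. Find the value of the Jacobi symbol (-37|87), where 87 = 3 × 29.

1

First reduce: -37 ≡ 50 (mod 87).
Pull out 2: since 87 ≡ 7 (mod 8), (2/87) = +1.
Reciprocity: 25 ≡ 1 and 87 ≡ 3 (mod 4), so (25/87) = +(87/25).
Reduce top mod 25: now compute (12/25).
Pull out 2^2: since 25 ≡ 1 (mod 8), (2/25) = +1, so (2/25)^2 = +1.
Reciprocity: 3 ≡ 3 and 25 ≡ 1 (mod 4), so (3/25) = +(25/3).
Reduce top mod 3: now compute (1/3).
Reached (1/3) = 1. Collecting the sign flips along the way, the symbol is +1.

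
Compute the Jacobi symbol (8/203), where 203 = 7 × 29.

-1

Pull out 2^3: since 203 ≡ 3 (mod 8), (2/203) = -1, so (2/203)^3 = -1.
Reached (1/203) = 1. Collecting the sign flips along the way, the symbol is -1.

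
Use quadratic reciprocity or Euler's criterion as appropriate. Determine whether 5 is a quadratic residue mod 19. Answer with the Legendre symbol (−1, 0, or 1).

1

Reciprocity: 5 ≡ 1 and 19 ≡ 3 (mod 4), so (5/19) = +(19/5).
Reduce top mod 5: now compute (4/5).
Pull out 2^2: since 5 ≡ 5 (mod 8), (2/5) = -1, so (2/5)^2 = +1.
Reached (1/5) = 1. Collecting the sign flips along the way, the symbol is +1.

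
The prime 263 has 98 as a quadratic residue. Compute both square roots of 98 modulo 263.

Since 263 ≡ 3 (mod 4), a square root of 98 is 98^((263+1)/4) = 98^66 mod 263.
Repeated squaring: 98^2≡136, 98^4≡86, 98^8≡32, 98^16≡235, 98^32≡258, 98^64≡25 (mod 263).
98^66 = 98^(64+2) ≡ 244 (mod 263).
Check: 244² = 59536 ≡ 98 (mod 263). The two roots are 19 and 244.

19, 244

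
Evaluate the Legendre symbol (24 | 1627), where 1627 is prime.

1

Pull out 2^3: since 1627 ≡ 3 (mod 8), (2/1627) = -1, so (2/1627)^3 = -1.
Reciprocity: 3 ≡ 3 and 1627 ≡ 3 (mod 4), so (3/1627) = −(1627/3).
Reduce top mod 3: now compute (1/3).
Reached (1/3) = 1. Collecting the sign flips along the way, the symbol is +1.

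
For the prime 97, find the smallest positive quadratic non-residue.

5

(2/97) = +1, so 2 is a residue.
(3/97) = +1, so 3 is a residue.
(4/97) = +1, so 4 is a residue.
(5/97) = −1, so 5 is the smallest positive non-residue mod 97.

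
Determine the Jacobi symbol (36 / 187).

Pull out 2^2: since 187 ≡ 3 (mod 8), (2/187) = -1, so (2/187)^2 = +1.
Reciprocity: 9 ≡ 1 and 187 ≡ 3 (mod 4), so (9/187) = +(187/9).
Reduce top mod 9: now compute (7/9).
Reciprocity: 7 ≡ 3 and 9 ≡ 1 (mod 4), so (7/9) = +(9/7).
Reduce top mod 7: now compute (2/7).
Pull out 2: since 7 ≡ 7 (mod 8), (2/7) = +1.
Reached (1/7) = 1. Collecting the sign flips along the way, the symbol is +1.

1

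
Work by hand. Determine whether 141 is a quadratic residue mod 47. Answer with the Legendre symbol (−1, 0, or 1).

0

First reduce: 141 ≡ 0 (mod 47).
Top reduces to 0: gcd > 1, so the symbol is 0.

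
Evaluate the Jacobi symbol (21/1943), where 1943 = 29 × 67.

Reciprocity: 21 ≡ 1 and 1943 ≡ 3 (mod 4), so (21/1943) = +(1943/21).
Reduce top mod 21: now compute (11/21).
Reciprocity: 11 ≡ 3 and 21 ≡ 1 (mod 4), so (11/21) = +(21/11).
Reduce top mod 11: now compute (10/11).
Pull out 2: since 11 ≡ 3 (mod 8), (2/11) = -1.
Reciprocity: 5 ≡ 1 and 11 ≡ 3 (mod 4), so (5/11) = +(11/5).
Reduce top mod 5: now compute (1/5).
Reached (1/5) = 1. Collecting the sign flips along the way, the symbol is -1.

-1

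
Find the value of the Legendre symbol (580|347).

-1

Euler's criterion: (580/347) ≡ 233^173 (mod 347).
233^2 ≡ 157 (mod 347)
233^4 ≡ 12 (mod 347)
233^8 ≡ 144 (mod 347)
233^16 ≡ 263 (mod 347)
233^32 ≡ 116 (mod 347)
233^64 ≡ 270 (mod 347)
233^128 ≡ 30 (mod 347)
233^173 = 233^(128+32+8+4+1) ≡ 346 (mod 347).
Result is 346 ≡ −1, so (580/347) = −1.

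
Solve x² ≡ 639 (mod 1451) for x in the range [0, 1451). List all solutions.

301, 1150

Since 1451 ≡ 3 (mod 4), a square root of 639 is 639^((1451+1)/4) = 639^363 mod 1451.
Repeated squaring: 639^2≡590, 639^4≡1311, 639^8≡737, 639^16≡495, 639^32≡1257, 639^64≡1361, 639^128≡845, 639^256≡133 (mod 1451).
639^363 = 639^(256+64+32+8+2+1) ≡ 1150 (mod 1451).
Check: 1150² = 1322500 ≡ 639 (mod 1451). The two roots are 301 and 1150.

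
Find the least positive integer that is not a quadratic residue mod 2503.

(2/2503) = +1, so 2 is a residue.
(3/2503) = −1, so 3 is the smallest positive non-residue mod 2503.

3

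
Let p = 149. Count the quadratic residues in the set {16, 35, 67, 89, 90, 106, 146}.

3

(16/149) = +1 → QR.
(35/149) = +1 → QR.
(67/149) = +1 → QR.
(89/149) = -1 → non-residue.
(90/149) = -1 → non-residue.
(106/149) = -1 → non-residue.
(146/149) = -1 → non-residue.
Total quadratic residues among the 7: 3.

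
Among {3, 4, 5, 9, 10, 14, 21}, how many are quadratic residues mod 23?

3

(3/23) = +1 → QR.
(4/23) = +1 → QR.
(5/23) = -1 → non-residue.
(9/23) = +1 → QR.
(10/23) = -1 → non-residue.
(14/23) = -1 → non-residue.
(21/23) = -1 → non-residue.
Total quadratic residues among the 7: 3.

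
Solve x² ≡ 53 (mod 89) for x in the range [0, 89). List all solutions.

26, 63

89 ≡ 1 (mod 4), so we find a root by search.
Trying successive values, 26² = 676 ≡ 53 (mod 89). The other root is 89 − 26 = 63.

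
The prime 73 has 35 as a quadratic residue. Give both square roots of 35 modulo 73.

73 ≡ 1 (mod 4), so we find a root by search.
Trying successive values, 20² = 400 ≡ 35 (mod 73). The other root is 73 − 20 = 53.

20, 53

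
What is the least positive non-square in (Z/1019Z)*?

(2/1019) = −1, so 2 is the smallest positive non-residue mod 1019.

2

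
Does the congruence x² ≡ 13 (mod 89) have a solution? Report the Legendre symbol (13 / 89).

-1

Reciprocity: 13 ≡ 1 and 89 ≡ 1 (mod 4), so (13/89) = +(89/13).
Reduce top mod 13: now compute (11/13).
Reciprocity: 11 ≡ 3 and 13 ≡ 1 (mod 4), so (11/13) = +(13/11).
Reduce top mod 11: now compute (2/11).
Pull out 2: since 11 ≡ 3 (mod 8), (2/11) = -1.
Reached (1/11) = 1. Collecting the sign flips along the way, the symbol is -1.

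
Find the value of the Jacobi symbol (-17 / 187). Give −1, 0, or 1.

0

First reduce: -17 ≡ 170 (mod 187).
Pull out 2: since 187 ≡ 3 (mod 8), (2/187) = -1.
Reciprocity: 85 ≡ 1 and 187 ≡ 3 (mod 4), so (85/187) = +(187/85).
Reduce top mod 85: now compute (17/85).
Reciprocity: 17 ≡ 1 and 85 ≡ 1 (mod 4), so (17/85) = +(85/17).
Reduce top mod 17: now compute (0/17).
Top reduces to 0: gcd > 1, so the symbol is 0.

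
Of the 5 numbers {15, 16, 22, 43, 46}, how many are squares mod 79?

3

(15/79) = -1 → non-residue.
(16/79) = +1 → QR.
(22/79) = +1 → QR.
(43/79) = -1 → non-residue.
(46/79) = +1 → QR.
Total quadratic residues among the 5: 3.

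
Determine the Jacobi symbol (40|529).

1

Pull out 2^3: since 529 ≡ 1 (mod 8), (2/529) = +1, so (2/529)^3 = +1.
Reciprocity: 5 ≡ 1 and 529 ≡ 1 (mod 4), so (5/529) = +(529/5).
Reduce top mod 5: now compute (4/5).
Pull out 2^2: since 5 ≡ 5 (mod 8), (2/5) = -1, so (2/5)^2 = +1.
Reached (1/5) = 1. Collecting the sign flips along the way, the symbol is +1.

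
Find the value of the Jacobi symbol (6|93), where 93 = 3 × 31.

0

Pull out 2: since 93 ≡ 5 (mod 8), (2/93) = -1.
Reciprocity: 3 ≡ 3 and 93 ≡ 1 (mod 4), so (3/93) = +(93/3).
Reduce top mod 3: now compute (0/3).
Top reduces to 0: gcd > 1, so the symbol is 0.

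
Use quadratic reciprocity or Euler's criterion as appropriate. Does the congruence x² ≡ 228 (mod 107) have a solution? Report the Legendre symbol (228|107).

1

Euler's criterion: (228/107) ≡ 14^53 (mod 107).
14^2 ≡ 89 (mod 107)
14^4 ≡ 3 (mod 107)
14^8 ≡ 9 (mod 107)
14^16 ≡ 81 (mod 107)
14^32 ≡ 34 (mod 107)
14^53 = 14^(32+16+4+1) ≡ 1 (mod 107).
Result is 1, so (228/107) = 1.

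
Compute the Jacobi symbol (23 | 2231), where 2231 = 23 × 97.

Reciprocity: 23 ≡ 3 and 2231 ≡ 3 (mod 4), so (23/2231) = −(2231/23).
Reduce top mod 23: now compute (0/23).
Top reduces to 0: gcd > 1, so the symbol is 0.

0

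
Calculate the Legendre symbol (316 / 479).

Euler's criterion: (316/479) ≡ 316^239 (mod 479).
316^2 ≡ 224 (mod 479)
316^4 ≡ 360 (mod 479)
316^8 ≡ 270 (mod 479)
316^16 ≡ 92 (mod 479)
316^32 ≡ 321 (mod 479)
316^64 ≡ 56 (mod 479)
316^128 ≡ 262 (mod 479)
316^239 = 316^(128+64+32+8+4+2+1) ≡ 478 (mod 479).
Result is 478 ≡ −1, so (316/479) = −1.

-1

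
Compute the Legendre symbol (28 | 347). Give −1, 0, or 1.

-1

Euler's criterion: (28/347) ≡ 28^173 (mod 347).
28^2 ≡ 90 (mod 347)
28^4 ≡ 119 (mod 347)
28^8 ≡ 281 (mod 347)
28^16 ≡ 192 (mod 347)
28^32 ≡ 82 (mod 347)
28^64 ≡ 131 (mod 347)
28^128 ≡ 158 (mod 347)
28^173 = 28^(128+32+8+4+1) ≡ 346 (mod 347).
Result is 346 ≡ −1, so (28/347) = −1.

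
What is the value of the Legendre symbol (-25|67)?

-1

Euler's criterion: (-25/67) ≡ 42^33 (mod 67).
42^2 ≡ 22 (mod 67)
42^4 ≡ 15 (mod 67)
42^8 ≡ 24 (mod 67)
42^16 ≡ 40 (mod 67)
42^32 ≡ 59 (mod 67)
42^33 = 42^(32+1) ≡ 66 (mod 67).
Result is 66 ≡ −1, so (-25/67) = −1.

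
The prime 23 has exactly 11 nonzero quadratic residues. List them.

1,2,3,4,6,8,9,12,13,16,18

Square k = 1,…,11 (k and 23−k give the same square):
1²=1, 2²=4, 3²=9, 4²=16, 5²≡2, 6²≡13, 7²≡3, 8²≡18, 9²≡12, 10²≡8, 11²≡6 (mod 23).
So the quadratic residues mod 23 are {1, 2, 3, 4, 6, 8, 9, 12, 13, 16, 18}.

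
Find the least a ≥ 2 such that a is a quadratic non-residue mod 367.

3

(2/367) = +1, so 2 is a residue.
(3/367) = −1, so 3 is the smallest positive non-residue mod 367.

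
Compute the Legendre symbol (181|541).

-1

Reciprocity: 181 ≡ 1 and 541 ≡ 1 (mod 4), so (181/541) = +(541/181).
Reduce top mod 181: now compute (179/181).
Reciprocity: 179 ≡ 3 and 181 ≡ 1 (mod 4), so (179/181) = +(181/179).
Reduce top mod 179: now compute (2/179).
Pull out 2: since 179 ≡ 3 (mod 8), (2/179) = -1.
Reached (1/179) = 1. Collecting the sign flips along the way, the symbol is -1.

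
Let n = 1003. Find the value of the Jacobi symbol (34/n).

0

Pull out 2: since 1003 ≡ 3 (mod 8), (2/1003) = -1.
Reciprocity: 17 ≡ 1 and 1003 ≡ 3 (mod 4), so (17/1003) = +(1003/17).
Reduce top mod 17: now compute (0/17).
Top reduces to 0: gcd > 1, so the symbol is 0.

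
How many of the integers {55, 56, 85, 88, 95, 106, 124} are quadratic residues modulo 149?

(55/149) = -1 → non-residue.
(56/149) = -1 → non-residue.
(85/149) = +1 → QR.
(88/149) = +1 → QR.
(95/149) = +1 → QR.
(106/149) = -1 → non-residue.
(124/149) = +1 → QR.
Total quadratic residues among the 7: 4.

4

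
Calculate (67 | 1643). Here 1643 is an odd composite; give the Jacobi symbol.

-1

Reciprocity: 67 ≡ 3 and 1643 ≡ 3 (mod 4), so (67/1643) = −(1643/67).
Reduce top mod 67: now compute (35/67).
Reciprocity: 35 ≡ 3 and 67 ≡ 3 (mod 4), so (35/67) = −(67/35).
Reduce top mod 35: now compute (32/35).
Pull out 2^5: since 35 ≡ 3 (mod 8), (2/35) = -1, so (2/35)^5 = -1.
Reached (1/35) = 1. Collecting the sign flips along the way, the symbol is -1.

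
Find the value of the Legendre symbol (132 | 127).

-1

Euler's criterion: (132/127) ≡ 5^63 (mod 127).
5^2 ≡ 25 (mod 127)
5^4 ≡ 117 (mod 127)
5^8 ≡ 100 (mod 127)
5^16 ≡ 94 (mod 127)
5^32 ≡ 73 (mod 127)
5^63 = 5^(32+16+8+4+2+1) ≡ 126 (mod 127).
Result is 126 ≡ −1, so (132/127) = −1.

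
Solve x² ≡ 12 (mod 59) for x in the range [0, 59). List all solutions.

22, 37

Since 59 ≡ 3 (mod 4), a square root of 12 is 12^((59+1)/4) = 12^15 mod 59.
Repeated squaring: 12^2≡26, 12^4≡27, 12^8≡21 (mod 59).
12^15 = 12^(8+4+2+1) ≡ 22 (mod 59).
Check: 22² = 484 ≡ 12 (mod 59). The two roots are 22 and 37.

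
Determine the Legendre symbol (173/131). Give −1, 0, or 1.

First reduce: 173 ≡ 42 (mod 131).
Pull out 2: since 131 ≡ 3 (mod 8), (2/131) = -1.
Reciprocity: 21 ≡ 1 and 131 ≡ 3 (mod 4), so (21/131) = +(131/21).
Reduce top mod 21: now compute (5/21).
Reciprocity: 5 ≡ 1 and 21 ≡ 1 (mod 4), so (5/21) = +(21/5).
Reduce top mod 5: now compute (1/5).
Reached (1/5) = 1. Collecting the sign flips along the way, the symbol is -1.

-1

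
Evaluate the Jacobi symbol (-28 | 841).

First reduce: -28 ≡ 813 (mod 841).
Reciprocity: 813 ≡ 1 and 841 ≡ 1 (mod 4), so (813/841) = +(841/813).
Reduce top mod 813: now compute (28/813).
Pull out 2^2: since 813 ≡ 5 (mod 8), (2/813) = -1, so (2/813)^2 = +1.
Reciprocity: 7 ≡ 3 and 813 ≡ 1 (mod 4), so (7/813) = +(813/7).
Reduce top mod 7: now compute (1/7).
Reached (1/7) = 1. Collecting the sign flips along the way, the symbol is +1.

1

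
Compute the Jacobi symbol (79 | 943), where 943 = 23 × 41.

Reciprocity: 79 ≡ 3 and 943 ≡ 3 (mod 4), so (79/943) = −(943/79).
Reduce top mod 79: now compute (74/79).
Pull out 2: since 79 ≡ 7 (mod 8), (2/79) = +1.
Reciprocity: 37 ≡ 1 and 79 ≡ 3 (mod 4), so (37/79) = +(79/37).
Reduce top mod 37: now compute (5/37).
Reciprocity: 5 ≡ 1 and 37 ≡ 1 (mod 4), so (5/37) = +(37/5).
Reduce top mod 5: now compute (2/5).
Pull out 2: since 5 ≡ 5 (mod 8), (2/5) = -1.
Reached (1/5) = 1. Collecting the sign flips along the way, the symbol is +1.

1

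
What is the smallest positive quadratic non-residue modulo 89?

(2/89) = +1, so 2 is a residue.
(3/89) = −1, so 3 is the smallest positive non-residue mod 89.

3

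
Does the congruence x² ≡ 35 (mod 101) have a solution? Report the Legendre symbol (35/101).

-1

Reciprocity: 35 ≡ 3 and 101 ≡ 1 (mod 4), so (35/101) = +(101/35).
Reduce top mod 35: now compute (31/35).
Reciprocity: 31 ≡ 3 and 35 ≡ 3 (mod 4), so (31/35) = −(35/31).
Reduce top mod 31: now compute (4/31).
Pull out 2^2: since 31 ≡ 7 (mod 8), (2/31) = +1, so (2/31)^2 = +1.
Reached (1/31) = 1. Collecting the sign flips along the way, the symbol is -1.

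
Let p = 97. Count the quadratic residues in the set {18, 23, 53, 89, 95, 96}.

5

(18/97) = +1 → QR.
(23/97) = -1 → non-residue.
(53/97) = +1 → QR.
(89/97) = +1 → QR.
(95/97) = +1 → QR.
(96/97) = +1 → QR.
Total quadratic residues among the 6: 5.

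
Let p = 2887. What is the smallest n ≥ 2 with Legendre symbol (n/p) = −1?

(2/2887) = +1, so 2 is a residue.
(3/2887) = −1, so 3 is the smallest positive non-residue mod 2887.

3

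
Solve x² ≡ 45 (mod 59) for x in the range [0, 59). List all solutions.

Since 59 ≡ 3 (mod 4), a square root of 45 is 45^((59+1)/4) = 45^15 mod 59.
Repeated squaring: 45^2≡19, 45^4≡7, 45^8≡49 (mod 59).
45^15 = 45^(8+4+2+1) ≡ 35 (mod 59).
Check: 35² = 1225 ≡ 45 (mod 59). The two roots are 24 and 35.

24, 35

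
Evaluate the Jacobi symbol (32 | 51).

Pull out 2^5: since 51 ≡ 3 (mod 8), (2/51) = -1, so (2/51)^5 = -1.
Reached (1/51) = 1. Collecting the sign flips along the way, the symbol is -1.

-1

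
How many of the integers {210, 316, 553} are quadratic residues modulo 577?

2

(210/577) = +1 → QR.
(316/577) = -1 → non-residue.
(553/577) = +1 → QR.
Total quadratic residues among the 3: 2.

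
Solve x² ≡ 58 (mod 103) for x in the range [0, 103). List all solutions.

26, 77

Since 103 ≡ 3 (mod 4), a square root of 58 is 58^((103+1)/4) = 58^26 mod 103.
Repeated squaring: 58^2≡68, 58^4≡92, 58^8≡18, 58^16≡15 (mod 103).
58^26 = 58^(16+8+2) ≡ 26 (mod 103).
Check: 26² = 676 ≡ 58 (mod 103). The two roots are 26 and 77.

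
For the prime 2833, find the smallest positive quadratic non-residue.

5

(2/2833) = +1, so 2 is a residue.
(3/2833) = +1, so 3 is a residue.
(4/2833) = +1, so 4 is a residue.
(5/2833) = −1, so 5 is the smallest positive non-residue mod 2833.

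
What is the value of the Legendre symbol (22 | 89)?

1

Euler's criterion: (22/89) ≡ 22^44 (mod 89).
22^2 ≡ 39 (mod 89)
22^4 ≡ 8 (mod 89)
22^8 ≡ 64 (mod 89)
22^16 ≡ 2 (mod 89)
22^32 ≡ 4 (mod 89)
22^44 = 22^(32+8+4) ≡ 1 (mod 89).
Result is 1, so (22/89) = 1.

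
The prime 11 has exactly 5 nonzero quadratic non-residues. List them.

Square k = 1,…,5 (k and 11−k give the same square):
1²=1, 2²=4, 3²=9, 4²≡5, 5²≡3 (mod 11).
The residues are {1, 3, 4, 5, 9}; the non-residues are the remaining 5 nonzero classes.

2, 6, 7, 8, 10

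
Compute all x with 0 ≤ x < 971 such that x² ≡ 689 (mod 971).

158, 813

Since 971 ≡ 3 (mod 4), a square root of 689 is 689^((971+1)/4) = 689^243 mod 971.
Repeated squaring: 689^2≡873, 689^4≡865, 689^8≡555, 689^16≡218, 689^32≡916, 689^64≡112, 689^128≡892 (mod 971).
689^243 = 689^(128+64+32+16+2+1) ≡ 158 (mod 971).
Check: 158² = 24964 ≡ 689 (mod 971). The two roots are 158 and 813.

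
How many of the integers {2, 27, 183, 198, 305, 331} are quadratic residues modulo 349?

2

(2/349) = -1 → non-residue.
(27/349) = +1 → QR.
(183/349) = -1 → non-residue.
(198/349) = +1 → QR.
(305/349) = -1 → non-residue.
(331/349) = -1 → non-residue.
Total quadratic residues among the 6: 2.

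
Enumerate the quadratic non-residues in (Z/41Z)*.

Square k = 1,…,20 (k and 41−k give the same square):
1²=1, 2²=4, 3²=9, 4²=16, 5²=25, 6²=36, 7²≡8, 8²≡23, 9²≡40, 10²≡18, 11²≡39, 12²≡21, 13²≡5, 14²≡32, 15²≡20, 16²≡10, 17²≡2, 18²≡37, 19²≡33, 20²≡31 (mod 41).
The residues are {1, 2, 4, 5, 8, 9, 10, 16, 18, 20, 21, 23, 25, 31, 32, 33, 36, 37, 39, 40}; the non-residues are the remaining 20 nonzero classes.

3,6,7,11,12,13,14,15,17,19,22,24,26,27,28,29,30,34,35,38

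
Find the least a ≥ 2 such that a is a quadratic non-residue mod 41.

3

(2/41) = +1, so 2 is a residue.
(3/41) = −1, so 3 is the smallest positive non-residue mod 41.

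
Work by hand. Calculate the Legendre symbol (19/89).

Reciprocity: 19 ≡ 3 and 89 ≡ 1 (mod 4), so (19/89) = +(89/19).
Reduce top mod 19: now compute (13/19).
Reciprocity: 13 ≡ 1 and 19 ≡ 3 (mod 4), so (13/19) = +(19/13).
Reduce top mod 13: now compute (6/13).
Pull out 2: since 13 ≡ 5 (mod 8), (2/13) = -1.
Reciprocity: 3 ≡ 3 and 13 ≡ 1 (mod 4), so (3/13) = +(13/3).
Reduce top mod 3: now compute (1/3).
Reached (1/3) = 1. Collecting the sign flips along the way, the symbol is -1.

-1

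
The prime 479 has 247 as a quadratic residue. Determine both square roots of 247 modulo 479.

Since 479 ≡ 3 (mod 4), a square root of 247 is 247^((479+1)/4) = 247^120 mod 479.
Repeated squaring: 247^2≡176, 247^4≡320, 247^8≡373, 247^16≡219, 247^32≡61, 247^64≡368 (mod 479).
247^120 = 247^(64+32+16+8) ≡ 60 (mod 479).
Check: 60² = 3600 ≡ 247 (mod 479). The two roots are 60 and 419.

60, 419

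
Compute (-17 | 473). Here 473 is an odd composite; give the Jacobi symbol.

First reduce: -17 ≡ 456 (mod 473).
Pull out 2^3: since 473 ≡ 1 (mod 8), (2/473) = +1, so (2/473)^3 = +1.
Reciprocity: 57 ≡ 1 and 473 ≡ 1 (mod 4), so (57/473) = +(473/57).
Reduce top mod 57: now compute (17/57).
Reciprocity: 17 ≡ 1 and 57 ≡ 1 (mod 4), so (17/57) = +(57/17).
Reduce top mod 17: now compute (6/17).
Pull out 2: since 17 ≡ 1 (mod 8), (2/17) = +1.
Reciprocity: 3 ≡ 3 and 17 ≡ 1 (mod 4), so (3/17) = +(17/3).
Reduce top mod 3: now compute (2/3).
Pull out 2: since 3 ≡ 3 (mod 8), (2/3) = -1.
Reached (1/3) = 1. Collecting the sign flips along the way, the symbol is -1.

-1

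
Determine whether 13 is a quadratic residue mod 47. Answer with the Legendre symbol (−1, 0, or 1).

-1

Reciprocity: 13 ≡ 1 and 47 ≡ 3 (mod 4), so (13/47) = +(47/13).
Reduce top mod 13: now compute (8/13).
Pull out 2^3: since 13 ≡ 5 (mod 8), (2/13) = -1, so (2/13)^3 = -1.
Reached (1/13) = 1. Collecting the sign flips along the way, the symbol is -1.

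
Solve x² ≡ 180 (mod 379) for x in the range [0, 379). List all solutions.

Since 379 ≡ 3 (mod 4), a square root of 180 is 180^((379+1)/4) = 180^95 mod 379.
Repeated squaring: 180^2≡185, 180^4≡115, 180^8≡339, 180^16≡84, 180^32≡234, 180^64≡180 (mod 379).
180^95 = 180^(64+16+8+4+2+1) ≡ 234 (mod 379).
Check: 234² = 54756 ≡ 180 (mod 379). The two roots are 145 and 234.

145, 234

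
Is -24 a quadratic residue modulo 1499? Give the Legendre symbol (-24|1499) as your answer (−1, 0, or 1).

First reduce: -24 ≡ 1475 (mod 1499).
Reciprocity: 1475 ≡ 3 and 1499 ≡ 3 (mod 4), so (1475/1499) = −(1499/1475).
Reduce top mod 1475: now compute (24/1475).
Pull out 2^3: since 1475 ≡ 3 (mod 8), (2/1475) = -1, so (2/1475)^3 = -1.
Reciprocity: 3 ≡ 3 and 1475 ≡ 3 (mod 4), so (3/1475) = −(1475/3).
Reduce top mod 3: now compute (2/3).
Pull out 2: since 3 ≡ 3 (mod 8), (2/3) = -1.
Reached (1/3) = 1. Collecting the sign flips along the way, the symbol is +1.

1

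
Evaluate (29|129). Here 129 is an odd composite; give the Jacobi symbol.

1

Reciprocity: 29 ≡ 1 and 129 ≡ 1 (mod 4), so (29/129) = +(129/29).
Reduce top mod 29: now compute (13/29).
Reciprocity: 13 ≡ 1 and 29 ≡ 1 (mod 4), so (13/29) = +(29/13).
Reduce top mod 13: now compute (3/13).
Reciprocity: 3 ≡ 3 and 13 ≡ 1 (mod 4), so (3/13) = +(13/3).
Reduce top mod 3: now compute (1/3).
Reached (1/3) = 1. Collecting the sign flips along the way, the symbol is +1.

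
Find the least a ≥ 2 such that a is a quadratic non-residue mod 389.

2

(2/389) = −1, so 2 is the smallest positive non-residue mod 389.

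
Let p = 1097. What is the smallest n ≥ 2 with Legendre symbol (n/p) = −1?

3

(2/1097) = +1, so 2 is a residue.
(3/1097) = −1, so 3 is the smallest positive non-residue mod 1097.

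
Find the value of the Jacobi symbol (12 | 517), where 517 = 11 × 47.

Pull out 2^2: since 517 ≡ 5 (mod 8), (2/517) = -1, so (2/517)^2 = +1.
Reciprocity: 3 ≡ 3 and 517 ≡ 1 (mod 4), so (3/517) = +(517/3).
Reduce top mod 3: now compute (1/3).
Reached (1/3) = 1. Collecting the sign flips along the way, the symbol is +1.

1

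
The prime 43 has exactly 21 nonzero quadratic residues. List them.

Square k = 1,…,21 (k and 43−k give the same square):
1²=1, 2²=4, 3²=9, 4²=16, 5²=25, 6²=36, 7²≡6, 8²≡21, 9²≡38, 10²≡14, 11²≡35, 12²≡15, 13²≡40, 14²≡24, 15²≡10, 16²≡41, 17²≡31, 18²≡23, 19²≡17, 20²≡13, 21²≡11 (mod 43).
So the quadratic residues mod 43 are {1, 4, 6, 9, 10, 11, 13, 14, 15, 16, 17, 21, 23, 24, 25, 31, 35, 36, 38, 40, 41}.

1,4,6,9,10,11,13,14,15,16,17,21,23,24,25,31,35,36,38,40,41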